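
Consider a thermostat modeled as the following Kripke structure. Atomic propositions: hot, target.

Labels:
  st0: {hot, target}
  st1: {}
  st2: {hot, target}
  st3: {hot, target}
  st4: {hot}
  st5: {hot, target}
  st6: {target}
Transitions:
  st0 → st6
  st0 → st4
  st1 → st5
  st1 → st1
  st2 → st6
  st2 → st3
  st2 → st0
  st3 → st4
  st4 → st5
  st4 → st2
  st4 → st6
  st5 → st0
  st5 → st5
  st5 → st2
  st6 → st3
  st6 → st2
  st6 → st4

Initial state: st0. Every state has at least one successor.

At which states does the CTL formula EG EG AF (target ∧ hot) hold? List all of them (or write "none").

{st5}

States satisfying EG AF (target ∧ hot): {st5}.
States satisfying EG EG AF (target ∧ hot): {st5}.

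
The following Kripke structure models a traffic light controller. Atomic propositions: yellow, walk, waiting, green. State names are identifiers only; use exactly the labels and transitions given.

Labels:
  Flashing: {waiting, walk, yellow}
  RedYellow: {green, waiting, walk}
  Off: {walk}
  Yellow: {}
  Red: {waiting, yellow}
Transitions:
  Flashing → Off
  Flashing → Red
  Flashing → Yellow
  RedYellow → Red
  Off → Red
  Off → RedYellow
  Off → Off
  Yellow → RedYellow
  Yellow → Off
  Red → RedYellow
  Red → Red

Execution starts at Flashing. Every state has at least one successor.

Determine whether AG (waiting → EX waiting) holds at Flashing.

Satisfied

States satisfying waiting → EX waiting: {Flashing, RedYellow, Off, Yellow, Red}.
States satisfying AG (waiting → EX waiting): {Flashing, RedYellow, Off, Yellow, Red}.
Every state reachable from Flashing satisfies waiting → EX waiting.
Flashing ∈ Sat(AG (waiting → EX waiting)).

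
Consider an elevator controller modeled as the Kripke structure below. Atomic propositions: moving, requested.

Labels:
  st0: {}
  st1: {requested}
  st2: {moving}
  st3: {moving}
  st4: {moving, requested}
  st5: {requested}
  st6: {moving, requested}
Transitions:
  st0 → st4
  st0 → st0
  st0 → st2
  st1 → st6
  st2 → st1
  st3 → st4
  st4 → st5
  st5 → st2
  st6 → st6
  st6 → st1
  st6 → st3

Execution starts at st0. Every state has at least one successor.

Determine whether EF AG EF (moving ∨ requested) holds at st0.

States satisfying AG EF (moving ∨ requested): {st0, st1, st2, st3, st4, st5, st6}.
States satisfying EF AG EF (moving ∨ requested): {st0, st1, st2, st3, st4, st5, st6}.
Some path from st0 reaches a state where AG EF (moving ∨ requested) holds.
st0 ∈ Sat(EF AG EF (moving ∨ requested)).

Yes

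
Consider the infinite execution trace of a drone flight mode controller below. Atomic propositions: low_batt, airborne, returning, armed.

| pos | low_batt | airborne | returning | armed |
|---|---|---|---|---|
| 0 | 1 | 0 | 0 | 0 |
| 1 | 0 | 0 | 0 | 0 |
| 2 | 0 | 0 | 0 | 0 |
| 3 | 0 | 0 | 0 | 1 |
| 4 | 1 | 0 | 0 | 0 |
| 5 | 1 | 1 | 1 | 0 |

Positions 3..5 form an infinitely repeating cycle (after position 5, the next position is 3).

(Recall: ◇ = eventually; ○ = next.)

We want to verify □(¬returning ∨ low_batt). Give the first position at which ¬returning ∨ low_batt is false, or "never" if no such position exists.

¬returning ∨ low_batt holds at every position 0..5, and those are all the positions the trace ever visits, so the invariant □(¬returning ∨ low_batt) is never violated.

never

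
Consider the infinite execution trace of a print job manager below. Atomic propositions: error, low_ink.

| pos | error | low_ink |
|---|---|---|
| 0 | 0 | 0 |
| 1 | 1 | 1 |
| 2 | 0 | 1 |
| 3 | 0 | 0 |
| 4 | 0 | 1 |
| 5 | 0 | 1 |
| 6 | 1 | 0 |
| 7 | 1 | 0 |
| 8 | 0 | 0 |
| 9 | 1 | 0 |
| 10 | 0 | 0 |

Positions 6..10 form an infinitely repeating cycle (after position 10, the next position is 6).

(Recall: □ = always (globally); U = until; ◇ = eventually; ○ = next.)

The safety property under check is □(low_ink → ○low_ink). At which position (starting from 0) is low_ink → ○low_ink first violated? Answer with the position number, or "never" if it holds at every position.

2

Check low_ink → ○low_ink at each position in order: 0 ✓, 1 ✓.
At position 2 the labels are {low_ink} and the next position 3 has {}, so low_ink → ○low_ink is false there. This is the first violation.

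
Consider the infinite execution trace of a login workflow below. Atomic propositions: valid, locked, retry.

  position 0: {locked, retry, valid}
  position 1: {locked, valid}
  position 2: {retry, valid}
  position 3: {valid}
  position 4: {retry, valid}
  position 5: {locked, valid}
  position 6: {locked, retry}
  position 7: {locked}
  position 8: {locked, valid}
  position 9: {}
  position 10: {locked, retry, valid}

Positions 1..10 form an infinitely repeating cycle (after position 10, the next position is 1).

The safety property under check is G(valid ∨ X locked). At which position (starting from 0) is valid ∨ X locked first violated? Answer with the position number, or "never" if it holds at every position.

never

valid ∨ X locked holds at every position 0..10, and those are all the positions the trace ever visits, so the invariant G(valid ∨ X locked) is never violated.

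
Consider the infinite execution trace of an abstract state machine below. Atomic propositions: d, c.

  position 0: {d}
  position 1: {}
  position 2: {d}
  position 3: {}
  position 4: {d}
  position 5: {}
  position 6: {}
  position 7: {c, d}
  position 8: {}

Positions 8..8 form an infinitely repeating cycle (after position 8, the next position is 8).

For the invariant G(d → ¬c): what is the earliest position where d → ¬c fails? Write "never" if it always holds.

Check d → ¬c at each position in order: 0 ✓, 1 ✓, 2 ✓, 3 ✓, 4 ✓, 5 ✓, 6 ✓.
At position 7 the labels are {c, d}, so d → ¬c is false there. This is the first violation.

7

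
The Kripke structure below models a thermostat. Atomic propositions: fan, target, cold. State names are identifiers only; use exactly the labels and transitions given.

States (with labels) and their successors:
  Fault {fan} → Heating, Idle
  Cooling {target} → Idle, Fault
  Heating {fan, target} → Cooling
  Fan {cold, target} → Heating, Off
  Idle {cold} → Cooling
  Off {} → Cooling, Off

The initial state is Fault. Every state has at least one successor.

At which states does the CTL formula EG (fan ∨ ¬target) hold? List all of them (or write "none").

{Off}

States satisfying fan ∨ ¬target: {Fault, Heating, Idle, Off}.
States satisfying EG (fan ∨ ¬target): {Off}.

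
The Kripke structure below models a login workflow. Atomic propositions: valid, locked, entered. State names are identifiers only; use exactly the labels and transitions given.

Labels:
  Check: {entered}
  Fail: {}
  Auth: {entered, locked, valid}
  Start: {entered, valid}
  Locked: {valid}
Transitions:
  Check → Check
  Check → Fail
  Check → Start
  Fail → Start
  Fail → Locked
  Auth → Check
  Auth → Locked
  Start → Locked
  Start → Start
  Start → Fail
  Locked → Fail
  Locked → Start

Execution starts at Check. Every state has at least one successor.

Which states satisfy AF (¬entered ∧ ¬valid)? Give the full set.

States satisfying ¬entered ∧ ¬valid: {Fail}.
States satisfying AF (¬entered ∧ ¬valid): {Fail}.

{Fail}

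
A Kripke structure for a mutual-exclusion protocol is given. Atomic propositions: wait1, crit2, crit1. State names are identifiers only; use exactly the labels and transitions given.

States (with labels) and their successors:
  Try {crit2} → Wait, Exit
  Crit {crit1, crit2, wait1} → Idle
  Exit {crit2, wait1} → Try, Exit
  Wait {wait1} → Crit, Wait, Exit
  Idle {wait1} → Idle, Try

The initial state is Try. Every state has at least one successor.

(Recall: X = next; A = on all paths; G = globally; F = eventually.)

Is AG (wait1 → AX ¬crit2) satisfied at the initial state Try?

No

States satisfying wait1 → AX ¬crit2: {Try, Crit}.
States satisfying AG (wait1 → AX ¬crit2): ∅.
Exit is reachable from Try and violates wait1 → AX ¬crit2, so AG fails at Try.
Try ∉ Sat(AG (wait1 → AX ¬crit2)).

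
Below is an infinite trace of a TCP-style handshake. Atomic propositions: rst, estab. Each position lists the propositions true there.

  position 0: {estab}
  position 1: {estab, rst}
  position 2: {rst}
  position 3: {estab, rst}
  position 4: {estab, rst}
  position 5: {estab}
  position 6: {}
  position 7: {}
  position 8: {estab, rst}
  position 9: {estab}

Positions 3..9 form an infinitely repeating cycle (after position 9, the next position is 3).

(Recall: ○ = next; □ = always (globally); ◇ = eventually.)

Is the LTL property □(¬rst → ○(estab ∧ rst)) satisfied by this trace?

¬rst → ○(estab ∧ rst) must hold at every position from 0 onward. It fails at position 5, so □(¬rst → ○(estab ∧ rst)) is false.
Positions where ¬rst holds: 0, 5, 6, 7, 9.
Check ○(estab ∧ rst) at each: 0→ok, 5→fails, 6→fails, 7→ok, 9→ok.

Violated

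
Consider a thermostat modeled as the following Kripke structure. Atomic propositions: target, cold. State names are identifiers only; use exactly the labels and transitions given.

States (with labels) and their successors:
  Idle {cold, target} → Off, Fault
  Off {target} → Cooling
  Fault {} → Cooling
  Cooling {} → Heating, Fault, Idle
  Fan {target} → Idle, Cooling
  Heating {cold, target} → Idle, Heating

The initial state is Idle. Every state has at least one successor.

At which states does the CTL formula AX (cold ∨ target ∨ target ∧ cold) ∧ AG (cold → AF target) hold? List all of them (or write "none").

States satisfying cold ∨ target ∨ target ∧ cold: {Idle, Off, Fan, Heating}.
States satisfying AX (cold ∨ target ∨ target ∧ cold): {Heating}.
States satisfying cold → AF target: {Idle, Off, Fault, Cooling, Fan, Heating}.
States satisfying AG (cold → AF target): {Idle, Off, Fault, Cooling, Fan, Heating}.
States satisfying AX (cold ∨ target ∨ target ∧ cold) ∧ AG (cold → AF target): {Heating}.

{Heating}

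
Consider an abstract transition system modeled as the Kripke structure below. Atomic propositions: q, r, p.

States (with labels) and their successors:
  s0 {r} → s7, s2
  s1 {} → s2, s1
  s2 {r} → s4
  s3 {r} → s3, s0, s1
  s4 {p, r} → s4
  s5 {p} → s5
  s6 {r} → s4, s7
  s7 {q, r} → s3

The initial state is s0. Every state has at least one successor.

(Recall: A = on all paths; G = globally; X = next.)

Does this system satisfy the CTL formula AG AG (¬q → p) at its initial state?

States satisfying AG (¬q → p): {s4, s5}.
States satisfying AG AG (¬q → p): {s4, s5}.
s0 is reachable from s0 and violates AG (¬q → p), so AG fails at s0.
s0 ∉ Sat(AG AG (¬q → p)).

No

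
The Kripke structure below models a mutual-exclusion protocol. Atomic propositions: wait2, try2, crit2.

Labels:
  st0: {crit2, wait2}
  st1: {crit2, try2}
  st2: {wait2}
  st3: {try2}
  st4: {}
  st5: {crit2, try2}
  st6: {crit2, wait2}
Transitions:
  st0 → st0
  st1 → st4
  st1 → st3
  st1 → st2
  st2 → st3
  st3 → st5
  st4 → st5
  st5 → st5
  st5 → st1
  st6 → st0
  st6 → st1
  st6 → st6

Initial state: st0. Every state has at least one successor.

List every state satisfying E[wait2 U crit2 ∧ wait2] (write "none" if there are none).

{st0, st6}

States satisfying wait2: {st0, st2, st6}.
States satisfying crit2 ∧ wait2: {st0, st6}.
States satisfying E[wait2 U crit2 ∧ wait2]: {st0, st6}.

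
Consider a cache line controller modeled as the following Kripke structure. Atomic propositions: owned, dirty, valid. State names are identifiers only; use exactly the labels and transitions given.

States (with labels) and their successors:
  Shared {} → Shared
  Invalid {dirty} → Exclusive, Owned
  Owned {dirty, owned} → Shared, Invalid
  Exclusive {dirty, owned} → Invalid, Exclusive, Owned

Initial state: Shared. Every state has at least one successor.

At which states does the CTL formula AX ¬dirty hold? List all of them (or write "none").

{Shared}

States satisfying ¬dirty: {Shared}.
States satisfying AX ¬dirty: {Shared}.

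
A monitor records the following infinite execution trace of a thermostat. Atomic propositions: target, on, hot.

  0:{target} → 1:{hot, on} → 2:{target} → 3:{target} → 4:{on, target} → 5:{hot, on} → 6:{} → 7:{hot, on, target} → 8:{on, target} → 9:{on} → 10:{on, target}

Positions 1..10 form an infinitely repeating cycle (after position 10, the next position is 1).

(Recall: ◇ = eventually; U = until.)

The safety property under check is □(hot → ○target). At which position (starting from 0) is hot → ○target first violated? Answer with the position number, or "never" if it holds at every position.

Check hot → ○target at each position in order: 0 ✓, 1 ✓, 2 ✓, 3 ✓, 4 ✓.
At position 5 the labels are {hot, on} and the next position 6 has {}, so hot → ○target is false there. This is the first violation.

5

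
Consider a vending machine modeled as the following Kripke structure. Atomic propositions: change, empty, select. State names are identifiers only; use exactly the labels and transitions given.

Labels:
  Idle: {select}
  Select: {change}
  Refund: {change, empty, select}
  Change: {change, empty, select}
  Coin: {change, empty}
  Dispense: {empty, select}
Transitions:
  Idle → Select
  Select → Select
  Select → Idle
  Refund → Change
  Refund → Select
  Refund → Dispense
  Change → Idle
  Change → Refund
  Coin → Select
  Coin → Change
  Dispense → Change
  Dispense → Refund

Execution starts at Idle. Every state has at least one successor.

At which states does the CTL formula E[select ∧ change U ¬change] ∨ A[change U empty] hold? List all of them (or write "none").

States satisfying select ∧ change: {Refund, Change}.
States satisfying ¬change: {Idle, Dispense}.
States satisfying E[select ∧ change U ¬change]: {Idle, Refund, Change, Dispense}.
States satisfying change: {Select, Refund, Change, Coin}.
States satisfying empty: {Refund, Change, Coin, Dispense}.
States satisfying A[change U empty]: {Refund, Change, Coin, Dispense}.
States satisfying E[select ∧ change U ¬change] ∨ A[change U empty]: {Idle, Refund, Change, Coin, Dispense}.

{Idle, Refund, Change, Coin, Dispense}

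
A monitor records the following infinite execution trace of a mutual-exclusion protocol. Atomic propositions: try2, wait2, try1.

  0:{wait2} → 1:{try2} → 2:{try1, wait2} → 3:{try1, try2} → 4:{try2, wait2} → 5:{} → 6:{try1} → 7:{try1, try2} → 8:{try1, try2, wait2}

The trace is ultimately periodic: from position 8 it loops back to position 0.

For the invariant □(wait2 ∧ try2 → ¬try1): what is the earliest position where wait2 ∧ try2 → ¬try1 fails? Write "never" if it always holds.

8

Check wait2 ∧ try2 → ¬try1 at each position in order: 0 ✓, 1 ✓, 2 ✓, 3 ✓, 4 ✓, 5 ✓, 6 ✓, 7 ✓.
At position 8 the labels are {try1, try2, wait2}, so wait2 ∧ try2 → ¬try1 is false there. This is the first violation.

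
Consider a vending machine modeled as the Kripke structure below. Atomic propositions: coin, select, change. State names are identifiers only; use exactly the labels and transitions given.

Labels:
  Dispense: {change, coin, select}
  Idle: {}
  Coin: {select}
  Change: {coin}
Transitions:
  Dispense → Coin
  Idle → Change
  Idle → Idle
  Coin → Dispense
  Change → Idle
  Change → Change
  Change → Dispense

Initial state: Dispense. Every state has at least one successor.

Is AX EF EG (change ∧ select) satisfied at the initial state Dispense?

States satisfying EF EG (change ∧ select): ∅.
States satisfying AX EF EG (change ∧ select): ∅.
Dispense ∉ Sat(AX EF EG (change ∧ select)).

No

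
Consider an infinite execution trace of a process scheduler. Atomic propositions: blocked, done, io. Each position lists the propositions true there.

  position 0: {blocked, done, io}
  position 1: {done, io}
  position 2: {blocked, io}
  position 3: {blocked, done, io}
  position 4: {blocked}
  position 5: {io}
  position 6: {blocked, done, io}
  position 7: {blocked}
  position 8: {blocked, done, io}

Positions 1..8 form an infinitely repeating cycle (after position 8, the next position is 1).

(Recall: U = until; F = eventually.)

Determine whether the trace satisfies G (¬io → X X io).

Holds

¬io → X X io holds at every position 0..8, and those are all positions ever visited, so G (¬io → X X io) holds.
Positions where ¬io holds: 4, 7.
Check X X io at each: 4→ok, 7→ok.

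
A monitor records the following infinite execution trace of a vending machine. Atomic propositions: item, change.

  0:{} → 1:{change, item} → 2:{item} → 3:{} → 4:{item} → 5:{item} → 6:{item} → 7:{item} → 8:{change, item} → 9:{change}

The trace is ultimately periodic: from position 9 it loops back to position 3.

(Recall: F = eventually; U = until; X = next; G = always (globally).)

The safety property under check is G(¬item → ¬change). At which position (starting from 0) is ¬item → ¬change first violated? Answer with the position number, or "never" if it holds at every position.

9

Check ¬item → ¬change at each position in order: 0 ✓, 1 ✓, 2 ✓, 3 ✓, 4 ✓, 5 ✓, 6 ✓, 7 ✓, 8 ✓.
At position 9 the labels are {change}, so ¬item → ¬change is false there. This is the first violation.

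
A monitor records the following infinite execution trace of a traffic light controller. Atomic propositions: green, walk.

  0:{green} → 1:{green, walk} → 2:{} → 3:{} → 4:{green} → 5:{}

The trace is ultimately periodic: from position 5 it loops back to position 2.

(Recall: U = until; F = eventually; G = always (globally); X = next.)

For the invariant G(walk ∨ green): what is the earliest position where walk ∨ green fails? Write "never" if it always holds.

Check walk ∨ green at each position in order: 0 ✓, 1 ✓.
At position 2 the labels are {}, so walk ∨ green is false there. This is the first violation.

2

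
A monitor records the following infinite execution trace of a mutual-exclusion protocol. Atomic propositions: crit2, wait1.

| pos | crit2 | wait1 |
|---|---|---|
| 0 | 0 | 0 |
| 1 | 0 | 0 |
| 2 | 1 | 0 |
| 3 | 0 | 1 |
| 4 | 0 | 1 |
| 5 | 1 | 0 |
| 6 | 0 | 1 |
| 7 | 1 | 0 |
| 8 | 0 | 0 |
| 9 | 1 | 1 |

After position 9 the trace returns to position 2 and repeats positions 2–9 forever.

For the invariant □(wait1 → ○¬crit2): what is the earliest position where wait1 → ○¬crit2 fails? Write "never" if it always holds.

4

Check wait1 → ○¬crit2 at each position in order: 0 ✓, 1 ✓, 2 ✓, 3 ✓.
At position 4 the labels are {wait1} and the next position 5 has {crit2}, so wait1 → ○¬crit2 is false there. This is the first violation.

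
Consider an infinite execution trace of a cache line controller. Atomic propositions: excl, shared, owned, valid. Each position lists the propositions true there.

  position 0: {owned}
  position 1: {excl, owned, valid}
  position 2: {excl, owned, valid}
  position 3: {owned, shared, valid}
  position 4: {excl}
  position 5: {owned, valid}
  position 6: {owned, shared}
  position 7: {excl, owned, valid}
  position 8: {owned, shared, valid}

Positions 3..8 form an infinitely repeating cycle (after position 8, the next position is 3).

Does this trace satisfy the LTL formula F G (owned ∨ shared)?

Violated

G (owned ∨ shared) is false at every position 0..8, so it never becomes true and F G (owned ∨ shared) fails.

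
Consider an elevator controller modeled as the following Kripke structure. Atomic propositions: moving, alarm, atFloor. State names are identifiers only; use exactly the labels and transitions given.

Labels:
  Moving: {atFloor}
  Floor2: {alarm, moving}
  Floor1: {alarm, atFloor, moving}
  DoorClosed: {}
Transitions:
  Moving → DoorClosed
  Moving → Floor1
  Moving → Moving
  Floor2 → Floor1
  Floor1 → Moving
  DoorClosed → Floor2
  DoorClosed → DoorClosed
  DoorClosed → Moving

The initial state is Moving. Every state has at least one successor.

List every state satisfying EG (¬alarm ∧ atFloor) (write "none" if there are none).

{Moving}

States satisfying ¬alarm ∧ atFloor: {Moving}.
States satisfying EG (¬alarm ∧ atFloor): {Moving}.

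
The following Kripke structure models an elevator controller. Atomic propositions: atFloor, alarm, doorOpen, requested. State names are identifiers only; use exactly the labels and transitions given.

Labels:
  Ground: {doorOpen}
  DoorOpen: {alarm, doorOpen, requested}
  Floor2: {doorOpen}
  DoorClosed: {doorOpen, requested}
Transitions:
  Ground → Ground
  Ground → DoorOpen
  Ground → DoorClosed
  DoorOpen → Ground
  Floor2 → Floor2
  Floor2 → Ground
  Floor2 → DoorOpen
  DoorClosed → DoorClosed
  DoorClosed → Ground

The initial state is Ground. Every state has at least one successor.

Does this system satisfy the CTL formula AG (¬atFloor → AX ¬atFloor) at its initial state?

States satisfying ¬atFloor → AX ¬atFloor: {Ground, DoorOpen, Floor2, DoorClosed}.
States satisfying AG (¬atFloor → AX ¬atFloor): {Ground, DoorOpen, Floor2, DoorClosed}.
Every state reachable from Ground satisfies ¬atFloor → AX ¬atFloor.
Ground ∈ Sat(AG (¬atFloor → AX ¬atFloor)).

Yes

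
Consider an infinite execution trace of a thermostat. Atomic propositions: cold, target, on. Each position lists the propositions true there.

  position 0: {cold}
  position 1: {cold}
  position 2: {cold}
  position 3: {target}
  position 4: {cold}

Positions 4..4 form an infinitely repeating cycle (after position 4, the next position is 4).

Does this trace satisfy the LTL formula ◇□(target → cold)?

Holds

□(target → cold) holds at position 4, which is reachable from 0, so ◇□(target → cold) holds.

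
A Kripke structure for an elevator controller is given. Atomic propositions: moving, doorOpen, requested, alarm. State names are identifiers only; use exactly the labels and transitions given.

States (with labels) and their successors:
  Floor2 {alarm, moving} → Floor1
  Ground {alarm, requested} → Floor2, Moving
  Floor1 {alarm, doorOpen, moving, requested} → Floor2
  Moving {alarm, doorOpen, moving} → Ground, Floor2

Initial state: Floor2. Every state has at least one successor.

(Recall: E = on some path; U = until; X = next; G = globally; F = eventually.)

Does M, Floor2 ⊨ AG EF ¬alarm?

Does not hold

States satisfying EF ¬alarm: ∅.
States satisfying AG EF ¬alarm: ∅.
Floor1 is reachable from Floor2 and violates EF ¬alarm, so AG fails at Floor2.
Floor2 ∉ Sat(AG EF ¬alarm).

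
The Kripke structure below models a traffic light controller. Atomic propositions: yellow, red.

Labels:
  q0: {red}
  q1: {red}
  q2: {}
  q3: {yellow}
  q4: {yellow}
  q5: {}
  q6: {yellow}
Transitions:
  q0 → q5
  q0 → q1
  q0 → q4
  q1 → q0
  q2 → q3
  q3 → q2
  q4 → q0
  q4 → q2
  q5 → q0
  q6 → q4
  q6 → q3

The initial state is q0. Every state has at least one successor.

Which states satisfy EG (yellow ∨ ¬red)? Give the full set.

{q2, q3, q4, q6}

States satisfying yellow ∨ ¬red: {q2, q3, q4, q5, q6}.
States satisfying EG (yellow ∨ ¬red): {q2, q3, q4, q6}.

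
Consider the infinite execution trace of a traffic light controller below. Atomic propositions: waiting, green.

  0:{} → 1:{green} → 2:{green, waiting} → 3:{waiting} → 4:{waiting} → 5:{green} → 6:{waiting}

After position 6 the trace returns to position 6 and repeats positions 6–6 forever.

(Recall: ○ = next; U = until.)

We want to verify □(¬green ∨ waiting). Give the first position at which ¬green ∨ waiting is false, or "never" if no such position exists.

1

Check ¬green ∨ waiting at each position in order: 0 ✓.
At position 1 the labels are {green}, so ¬green ∨ waiting is false there. This is the first violation.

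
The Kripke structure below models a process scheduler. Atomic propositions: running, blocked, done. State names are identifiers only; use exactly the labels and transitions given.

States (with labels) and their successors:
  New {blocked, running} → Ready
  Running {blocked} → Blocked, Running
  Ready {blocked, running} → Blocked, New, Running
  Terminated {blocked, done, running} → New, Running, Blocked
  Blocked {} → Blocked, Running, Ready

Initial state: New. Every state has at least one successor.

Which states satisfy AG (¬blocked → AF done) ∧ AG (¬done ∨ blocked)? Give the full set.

States satisfying ¬blocked → AF done: {New, Running, Ready, Terminated}.
States satisfying AG (¬blocked → AF done): ∅.
States satisfying ¬done ∨ blocked: {New, Running, Ready, Terminated, Blocked}.
States satisfying AG (¬done ∨ blocked): {New, Running, Ready, Terminated, Blocked}.
States satisfying AG (¬blocked → AF done) ∧ AG (¬done ∨ blocked): ∅.

none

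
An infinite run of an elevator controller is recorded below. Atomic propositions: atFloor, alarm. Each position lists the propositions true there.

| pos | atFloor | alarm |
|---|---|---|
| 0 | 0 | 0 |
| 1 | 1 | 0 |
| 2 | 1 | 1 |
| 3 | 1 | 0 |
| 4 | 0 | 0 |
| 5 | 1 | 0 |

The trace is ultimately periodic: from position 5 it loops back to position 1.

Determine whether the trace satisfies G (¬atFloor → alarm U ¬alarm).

¬atFloor → alarm U ¬alarm holds at every position 0..5, and those are all positions ever visited, so G (¬atFloor → alarm U ¬alarm) holds.
Positions where ¬atFloor holds: 0, 4.
Check alarm U ¬alarm at each: 0→ok, 4→ok.

Holds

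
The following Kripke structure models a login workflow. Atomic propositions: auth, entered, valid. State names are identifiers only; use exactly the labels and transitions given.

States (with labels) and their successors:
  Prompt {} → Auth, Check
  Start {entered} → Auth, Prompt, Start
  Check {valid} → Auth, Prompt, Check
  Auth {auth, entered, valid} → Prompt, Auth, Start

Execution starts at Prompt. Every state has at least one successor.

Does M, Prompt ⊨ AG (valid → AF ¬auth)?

Violated

States satisfying valid → AF ¬auth: {Prompt, Start, Check}.
States satisfying AG (valid → AF ¬auth): ∅.
Auth is reachable from Prompt and violates valid → AF ¬auth, so AG fails at Prompt.
Prompt ∉ Sat(AG (valid → AF ¬auth)).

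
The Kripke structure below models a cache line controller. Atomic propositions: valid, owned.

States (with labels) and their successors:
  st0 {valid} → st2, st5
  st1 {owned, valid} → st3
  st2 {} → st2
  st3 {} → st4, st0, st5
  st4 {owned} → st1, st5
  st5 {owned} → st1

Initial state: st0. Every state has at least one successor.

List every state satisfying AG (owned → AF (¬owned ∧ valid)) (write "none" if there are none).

{st2}

States satisfying owned → AF (¬owned ∧ valid): {st0, st2, st3}.
States satisfying AG (owned → AF (¬owned ∧ valid)): {st2}.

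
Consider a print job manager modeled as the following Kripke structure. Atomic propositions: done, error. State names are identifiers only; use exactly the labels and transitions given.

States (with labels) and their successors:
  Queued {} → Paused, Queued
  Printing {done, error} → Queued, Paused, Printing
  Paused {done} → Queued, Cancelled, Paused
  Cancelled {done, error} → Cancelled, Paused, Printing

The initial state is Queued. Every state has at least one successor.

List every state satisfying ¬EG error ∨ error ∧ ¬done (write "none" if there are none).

{Queued, Paused}

States satisfying error: {Printing, Cancelled}.
States satisfying EG error: {Printing, Cancelled}.
States satisfying ¬EG error: {Queued, Paused}.
States satisfying ¬done: {Queued}.
States satisfying error ∧ ¬done: ∅.
States satisfying ¬EG error ∨ error ∧ ¬done: {Queued, Paused}.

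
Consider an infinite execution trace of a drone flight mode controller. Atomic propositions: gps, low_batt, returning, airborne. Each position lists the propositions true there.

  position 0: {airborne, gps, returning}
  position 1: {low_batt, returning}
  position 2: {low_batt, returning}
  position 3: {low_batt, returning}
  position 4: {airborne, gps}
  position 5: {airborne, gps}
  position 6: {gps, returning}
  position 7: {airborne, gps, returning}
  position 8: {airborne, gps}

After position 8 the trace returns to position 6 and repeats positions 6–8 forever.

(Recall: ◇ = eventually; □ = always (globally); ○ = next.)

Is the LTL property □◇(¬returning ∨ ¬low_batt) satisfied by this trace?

Yes

◇(¬returning ∨ ¬low_batt) holds at every position 0..8, and those are all positions ever visited, so □◇(¬returning ∨ ¬low_batt) holds.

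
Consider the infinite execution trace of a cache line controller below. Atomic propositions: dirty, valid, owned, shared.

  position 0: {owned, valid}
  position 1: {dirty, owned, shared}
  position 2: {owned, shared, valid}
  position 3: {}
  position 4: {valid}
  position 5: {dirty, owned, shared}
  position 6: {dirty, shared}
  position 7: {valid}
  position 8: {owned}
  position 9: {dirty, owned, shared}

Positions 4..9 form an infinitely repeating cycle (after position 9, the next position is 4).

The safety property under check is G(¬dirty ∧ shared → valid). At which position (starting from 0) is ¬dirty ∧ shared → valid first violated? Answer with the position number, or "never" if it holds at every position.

¬dirty ∧ shared → valid holds at every position 0..9, and those are all the positions the trace ever visits, so the invariant G(¬dirty ∧ shared → valid) is never violated.

never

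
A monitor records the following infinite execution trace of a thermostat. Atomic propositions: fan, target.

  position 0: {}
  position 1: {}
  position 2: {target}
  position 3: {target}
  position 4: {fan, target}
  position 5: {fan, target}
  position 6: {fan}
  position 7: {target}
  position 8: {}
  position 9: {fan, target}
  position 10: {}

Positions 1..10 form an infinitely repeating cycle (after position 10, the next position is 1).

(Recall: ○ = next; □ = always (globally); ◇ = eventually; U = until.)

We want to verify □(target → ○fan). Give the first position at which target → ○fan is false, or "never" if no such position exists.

Check target → ○fan at each position in order: 0 ✓, 1 ✓.
At position 2 the labels are {target} and the next position 3 has {target}, so target → ○fan is false there. This is the first violation.

2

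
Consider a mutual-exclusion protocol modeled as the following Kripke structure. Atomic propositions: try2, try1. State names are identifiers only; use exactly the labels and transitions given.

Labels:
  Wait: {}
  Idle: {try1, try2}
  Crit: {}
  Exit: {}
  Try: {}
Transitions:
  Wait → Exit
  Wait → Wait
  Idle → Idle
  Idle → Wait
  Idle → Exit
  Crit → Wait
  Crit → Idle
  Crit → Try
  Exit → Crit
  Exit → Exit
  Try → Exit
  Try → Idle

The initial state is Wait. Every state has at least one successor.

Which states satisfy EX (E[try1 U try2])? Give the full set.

States satisfying E[try1 U try2]: {Idle}.
States satisfying EX (E[try1 U try2]): {Idle, Crit, Try}.

{Idle, Crit, Try}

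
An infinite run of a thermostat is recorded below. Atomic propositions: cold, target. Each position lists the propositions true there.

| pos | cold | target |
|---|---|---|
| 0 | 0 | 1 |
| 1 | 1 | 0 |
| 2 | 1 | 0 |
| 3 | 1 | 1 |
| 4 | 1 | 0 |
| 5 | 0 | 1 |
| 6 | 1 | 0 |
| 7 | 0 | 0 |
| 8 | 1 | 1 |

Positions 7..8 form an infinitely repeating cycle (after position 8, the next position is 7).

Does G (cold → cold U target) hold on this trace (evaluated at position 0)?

No

cold → cold U target must hold at every position from 0 onward. It fails at position 6, so G (cold → cold U target) is false.
Positions where cold holds: 1, 2, 3, 4, 6, 8.
Check cold U target at each: 1→ok, 2→ok, 3→ok, 4→ok, 6→fails, 8→ok.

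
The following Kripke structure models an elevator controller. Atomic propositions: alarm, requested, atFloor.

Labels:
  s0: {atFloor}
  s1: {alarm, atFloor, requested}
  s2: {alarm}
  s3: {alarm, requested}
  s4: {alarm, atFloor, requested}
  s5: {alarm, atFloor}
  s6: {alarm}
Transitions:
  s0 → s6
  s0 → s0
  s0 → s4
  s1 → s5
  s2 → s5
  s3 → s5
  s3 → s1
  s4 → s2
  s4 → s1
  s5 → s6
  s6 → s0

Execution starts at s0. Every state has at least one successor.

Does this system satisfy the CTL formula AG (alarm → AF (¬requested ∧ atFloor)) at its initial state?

States satisfying alarm → AF (¬requested ∧ atFloor): {s0, s1, s2, s3, s4, s5, s6}.
States satisfying AG (alarm → AF (¬requested ∧ atFloor)): {s0, s1, s2, s3, s4, s5, s6}.
Every state reachable from s0 satisfies alarm → AF (¬requested ∧ atFloor).
s0 ∈ Sat(AG (alarm → AF (¬requested ∧ atFloor))).

Satisfied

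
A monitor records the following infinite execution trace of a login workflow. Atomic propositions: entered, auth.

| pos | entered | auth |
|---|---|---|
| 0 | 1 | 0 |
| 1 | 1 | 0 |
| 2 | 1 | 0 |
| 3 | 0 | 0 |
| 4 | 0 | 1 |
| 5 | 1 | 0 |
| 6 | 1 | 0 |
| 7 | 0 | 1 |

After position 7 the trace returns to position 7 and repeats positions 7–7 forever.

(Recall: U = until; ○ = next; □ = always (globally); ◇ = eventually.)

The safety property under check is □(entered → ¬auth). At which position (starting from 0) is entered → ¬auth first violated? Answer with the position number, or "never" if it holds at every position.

entered → ¬auth holds at every position 0..7, and those are all the positions the trace ever visits, so the invariant □(entered → ¬auth) is never violated.

never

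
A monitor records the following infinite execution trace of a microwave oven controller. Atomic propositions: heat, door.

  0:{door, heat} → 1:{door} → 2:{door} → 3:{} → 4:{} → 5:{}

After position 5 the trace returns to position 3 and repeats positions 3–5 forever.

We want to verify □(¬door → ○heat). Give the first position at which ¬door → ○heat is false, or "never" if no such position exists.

Check ¬door → ○heat at each position in order: 0 ✓, 1 ✓, 2 ✓.
At position 3 the labels are {} and the next position 4 has {}, so ¬door → ○heat is false there. This is the first violation.

3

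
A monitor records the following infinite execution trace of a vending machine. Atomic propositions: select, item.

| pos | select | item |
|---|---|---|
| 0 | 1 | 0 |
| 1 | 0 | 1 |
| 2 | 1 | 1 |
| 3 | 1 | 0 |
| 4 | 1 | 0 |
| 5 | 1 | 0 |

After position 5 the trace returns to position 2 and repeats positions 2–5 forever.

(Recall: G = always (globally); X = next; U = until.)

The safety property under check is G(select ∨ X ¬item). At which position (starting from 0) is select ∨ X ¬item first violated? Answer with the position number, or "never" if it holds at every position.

1

Check select ∨ X ¬item at each position in order: 0 ✓.
At position 1 the labels are {item} and the next position 2 has {item, select}, so select ∨ X ¬item is false there. This is the first violation.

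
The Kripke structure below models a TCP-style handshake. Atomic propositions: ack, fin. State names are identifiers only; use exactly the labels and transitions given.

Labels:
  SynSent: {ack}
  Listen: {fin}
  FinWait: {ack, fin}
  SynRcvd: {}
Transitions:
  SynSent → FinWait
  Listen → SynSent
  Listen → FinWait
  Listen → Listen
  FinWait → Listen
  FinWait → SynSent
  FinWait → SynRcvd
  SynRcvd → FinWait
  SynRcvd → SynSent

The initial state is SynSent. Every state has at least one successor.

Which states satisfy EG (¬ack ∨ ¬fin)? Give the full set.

States satisfying ¬ack ∨ ¬fin: {SynSent, Listen, SynRcvd}.
States satisfying EG (¬ack ∨ ¬fin): {Listen}.

{Listen}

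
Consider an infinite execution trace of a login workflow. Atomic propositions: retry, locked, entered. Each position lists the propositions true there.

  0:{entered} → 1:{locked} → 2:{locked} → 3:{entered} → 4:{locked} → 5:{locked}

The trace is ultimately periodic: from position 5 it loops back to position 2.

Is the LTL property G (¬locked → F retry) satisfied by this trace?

Does not hold

¬locked → F retry must hold at every position from 0 onward. It fails at position 0, so G (¬locked → F retry) is false.
Positions where ¬locked holds: 0, 3.
Check F retry at each: 0→fails, 3→fails.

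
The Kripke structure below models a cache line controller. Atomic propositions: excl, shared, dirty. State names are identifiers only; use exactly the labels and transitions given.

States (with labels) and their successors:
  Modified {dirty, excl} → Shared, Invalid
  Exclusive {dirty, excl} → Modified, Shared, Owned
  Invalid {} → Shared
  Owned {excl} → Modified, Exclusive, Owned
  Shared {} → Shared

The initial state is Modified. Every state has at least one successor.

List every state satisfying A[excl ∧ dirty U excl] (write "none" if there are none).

States satisfying excl ∧ dirty: {Modified, Exclusive}.
States satisfying excl: {Modified, Exclusive, Owned}.
States satisfying A[excl ∧ dirty U excl]: {Modified, Exclusive, Owned}.

{Modified, Exclusive, Owned}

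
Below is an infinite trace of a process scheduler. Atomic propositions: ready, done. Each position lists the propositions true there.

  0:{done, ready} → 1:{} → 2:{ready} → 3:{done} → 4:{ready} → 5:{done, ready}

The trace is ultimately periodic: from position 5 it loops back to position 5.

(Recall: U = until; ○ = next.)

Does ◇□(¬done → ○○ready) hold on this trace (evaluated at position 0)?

Holds

□(¬done → ○○ready) holds at position 2, which is reachable from 0, so ◇□(¬done → ○○ready) holds.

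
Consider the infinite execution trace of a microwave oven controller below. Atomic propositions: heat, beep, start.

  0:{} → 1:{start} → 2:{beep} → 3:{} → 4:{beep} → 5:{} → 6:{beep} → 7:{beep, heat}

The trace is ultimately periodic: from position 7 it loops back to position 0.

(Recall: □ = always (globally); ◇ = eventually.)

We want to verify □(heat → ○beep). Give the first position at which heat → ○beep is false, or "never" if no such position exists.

Check heat → ○beep at each position in order: 0 ✓, 1 ✓, 2 ✓, 3 ✓, 4 ✓, 5 ✓, 6 ✓.
At position 7 the labels are {beep, heat} and the next position 0 has {}, so heat → ○beep is false there. This is the first violation.

7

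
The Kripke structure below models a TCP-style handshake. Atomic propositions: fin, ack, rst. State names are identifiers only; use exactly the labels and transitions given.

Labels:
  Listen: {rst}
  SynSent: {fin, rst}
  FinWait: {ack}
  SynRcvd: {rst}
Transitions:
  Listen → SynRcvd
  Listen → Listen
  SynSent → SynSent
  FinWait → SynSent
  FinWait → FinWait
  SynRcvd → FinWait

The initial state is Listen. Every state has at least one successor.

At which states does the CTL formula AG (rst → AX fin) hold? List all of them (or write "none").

States satisfying rst → AX fin: {SynSent, FinWait}.
States satisfying AG (rst → AX fin): {SynSent, FinWait}.

{SynSent, FinWait}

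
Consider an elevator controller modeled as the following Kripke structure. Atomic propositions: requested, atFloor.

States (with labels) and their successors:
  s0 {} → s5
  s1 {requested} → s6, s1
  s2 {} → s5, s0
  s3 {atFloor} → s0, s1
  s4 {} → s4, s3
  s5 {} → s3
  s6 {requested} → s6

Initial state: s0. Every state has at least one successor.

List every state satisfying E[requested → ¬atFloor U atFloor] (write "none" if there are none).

States satisfying requested → ¬atFloor: {s0, s1, s2, s3, s4, s5, s6}.
States satisfying atFloor: {s3}.
States satisfying E[requested → ¬atFloor U atFloor]: {s0, s2, s3, s4, s5}.

{s0, s2, s3, s4, s5}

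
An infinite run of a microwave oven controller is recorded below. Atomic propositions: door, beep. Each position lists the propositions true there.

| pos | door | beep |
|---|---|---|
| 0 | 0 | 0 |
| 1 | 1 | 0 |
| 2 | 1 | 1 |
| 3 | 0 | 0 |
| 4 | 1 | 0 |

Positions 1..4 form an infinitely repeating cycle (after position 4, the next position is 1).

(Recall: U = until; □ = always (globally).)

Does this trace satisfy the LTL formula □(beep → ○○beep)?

Violated

beep → ○○beep must hold at every position from 0 onward. It fails at position 2, so □(beep → ○○beep) is false.
Positions where beep holds: 2.
Check ○○beep at each: 2→fails.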